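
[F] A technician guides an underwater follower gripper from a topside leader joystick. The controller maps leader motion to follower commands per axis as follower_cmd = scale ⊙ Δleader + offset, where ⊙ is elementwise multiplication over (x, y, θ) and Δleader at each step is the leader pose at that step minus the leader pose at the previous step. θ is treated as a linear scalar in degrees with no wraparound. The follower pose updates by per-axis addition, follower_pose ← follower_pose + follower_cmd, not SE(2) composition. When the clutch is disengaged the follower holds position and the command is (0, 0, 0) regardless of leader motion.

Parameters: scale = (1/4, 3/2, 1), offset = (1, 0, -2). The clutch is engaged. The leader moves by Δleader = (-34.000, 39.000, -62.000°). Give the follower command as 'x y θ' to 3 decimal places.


axis x: 1/4·-34.000 + 1 = -7.500
axis y: 3/2·39.000 + 0 = 58.500
axis θ: 1·-62.000 + -2 = -64.000

-7.500 58.500 -64.000


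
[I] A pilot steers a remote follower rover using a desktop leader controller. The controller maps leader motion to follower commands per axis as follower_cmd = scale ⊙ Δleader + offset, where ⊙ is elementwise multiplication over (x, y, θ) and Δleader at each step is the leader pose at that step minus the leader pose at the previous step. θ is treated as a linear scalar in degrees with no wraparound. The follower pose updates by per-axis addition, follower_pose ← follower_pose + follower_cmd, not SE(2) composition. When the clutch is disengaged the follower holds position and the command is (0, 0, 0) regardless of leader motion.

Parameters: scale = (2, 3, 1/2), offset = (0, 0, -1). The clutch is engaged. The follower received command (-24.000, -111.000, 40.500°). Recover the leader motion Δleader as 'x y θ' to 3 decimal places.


-12.000 -37.000 83.000

axis x: (-24.000 − 0) / (2) = -12.000
axis y: (-111.000 − 0) / (3) = -37.000
axis θ: (40.500 − -1) / (1/2) = 83.000


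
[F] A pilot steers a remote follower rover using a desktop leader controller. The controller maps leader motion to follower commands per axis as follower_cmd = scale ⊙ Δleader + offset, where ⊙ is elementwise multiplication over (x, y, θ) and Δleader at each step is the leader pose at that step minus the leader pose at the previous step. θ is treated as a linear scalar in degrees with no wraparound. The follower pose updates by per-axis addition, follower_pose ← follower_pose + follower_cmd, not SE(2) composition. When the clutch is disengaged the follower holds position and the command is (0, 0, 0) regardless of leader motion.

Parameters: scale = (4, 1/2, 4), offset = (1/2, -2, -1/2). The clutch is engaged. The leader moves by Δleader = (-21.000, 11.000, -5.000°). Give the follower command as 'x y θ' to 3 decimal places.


axis x: 4·-21.000 + 1/2 = -83.500
axis y: 1/2·11.000 + -2 = 3.500
axis θ: 4·-5.000 + -1/2 = -20.500

-83.500 3.500 -20.500


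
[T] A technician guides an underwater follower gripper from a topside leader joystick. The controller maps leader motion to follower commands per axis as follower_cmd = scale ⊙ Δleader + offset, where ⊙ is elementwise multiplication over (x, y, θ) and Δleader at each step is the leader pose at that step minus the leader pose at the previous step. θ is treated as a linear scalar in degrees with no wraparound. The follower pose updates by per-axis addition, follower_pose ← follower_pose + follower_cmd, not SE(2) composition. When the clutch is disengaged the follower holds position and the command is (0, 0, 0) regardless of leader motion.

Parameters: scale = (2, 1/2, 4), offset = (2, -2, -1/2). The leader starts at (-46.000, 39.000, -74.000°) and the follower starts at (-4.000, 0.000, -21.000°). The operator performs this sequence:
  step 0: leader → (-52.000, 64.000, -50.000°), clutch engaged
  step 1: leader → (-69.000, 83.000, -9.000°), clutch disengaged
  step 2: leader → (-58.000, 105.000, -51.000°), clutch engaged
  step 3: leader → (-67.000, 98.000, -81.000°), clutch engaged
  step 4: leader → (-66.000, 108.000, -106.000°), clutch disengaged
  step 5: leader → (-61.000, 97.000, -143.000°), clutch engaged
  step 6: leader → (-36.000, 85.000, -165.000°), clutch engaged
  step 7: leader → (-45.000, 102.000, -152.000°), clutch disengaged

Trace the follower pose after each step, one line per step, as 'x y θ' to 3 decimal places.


-14.000 10.500 74.500
-14.000 10.500 74.500
10.000 19.500 -94.000
-6.000 14.000 -214.500
-6.000 14.000 -214.500
6.000 6.500 -363.000
58.000 -1.500 -451.500
58.000 -1.500 -451.500

step 0: Δleader=(-6.000, 25.000, 24.000°), engaged; cmd=(-10.000, 10.500, 95.500°) → follower=(-14.000, 10.500, 74.500°)
step 1: Δleader=(-17.000, 19.000, 41.000°), disengaged; cmd=(0,0,0) → follower holds at (-14.000, 10.500, 74.500°)
step 2: Δleader=(11.000, 22.000, -42.000°), engaged; cmd=(24.000, 9.000, -168.500°) → follower=(10.000, 19.500, -94.000°)
step 3: Δleader=(-9.000, -7.000, -30.000°), engaged; cmd=(-16.000, -5.500, -120.500°) → follower=(-6.000, 14.000, -214.500°)
step 4: Δleader=(1.000, 10.000, -25.000°), disengaged; cmd=(0,0,0) → follower holds at (-6.000, 14.000, -214.500°)
step 5: Δleader=(5.000, -11.000, -37.000°), engaged; cmd=(12.000, -7.500, -148.500°) → follower=(6.000, 6.500, -363.000°)
step 6: Δleader=(25.000, -12.000, -22.000°), engaged; cmd=(52.000, -8.000, -88.500°) → follower=(58.000, -1.500, -451.500°)
step 7: Δleader=(-9.000, 17.000, 13.000°), disengaged; cmd=(0,0,0) → follower holds at (58.000, -1.500, -451.500°)


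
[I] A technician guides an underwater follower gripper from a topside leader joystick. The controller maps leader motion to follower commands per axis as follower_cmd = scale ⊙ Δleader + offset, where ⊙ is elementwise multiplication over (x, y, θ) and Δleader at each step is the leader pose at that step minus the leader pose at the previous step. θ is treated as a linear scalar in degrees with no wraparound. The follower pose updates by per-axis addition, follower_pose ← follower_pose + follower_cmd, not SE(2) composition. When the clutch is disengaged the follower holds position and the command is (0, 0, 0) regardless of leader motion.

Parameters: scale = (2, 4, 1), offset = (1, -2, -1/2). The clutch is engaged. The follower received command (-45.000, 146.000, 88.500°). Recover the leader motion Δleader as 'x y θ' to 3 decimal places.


-23.000 37.000 89.000

axis x: (-45.000 − 1) / (2) = -23.000
axis y: (146.000 − -2) / (4) = 37.000
axis θ: (88.500 − -1/2) / (1) = 89.000


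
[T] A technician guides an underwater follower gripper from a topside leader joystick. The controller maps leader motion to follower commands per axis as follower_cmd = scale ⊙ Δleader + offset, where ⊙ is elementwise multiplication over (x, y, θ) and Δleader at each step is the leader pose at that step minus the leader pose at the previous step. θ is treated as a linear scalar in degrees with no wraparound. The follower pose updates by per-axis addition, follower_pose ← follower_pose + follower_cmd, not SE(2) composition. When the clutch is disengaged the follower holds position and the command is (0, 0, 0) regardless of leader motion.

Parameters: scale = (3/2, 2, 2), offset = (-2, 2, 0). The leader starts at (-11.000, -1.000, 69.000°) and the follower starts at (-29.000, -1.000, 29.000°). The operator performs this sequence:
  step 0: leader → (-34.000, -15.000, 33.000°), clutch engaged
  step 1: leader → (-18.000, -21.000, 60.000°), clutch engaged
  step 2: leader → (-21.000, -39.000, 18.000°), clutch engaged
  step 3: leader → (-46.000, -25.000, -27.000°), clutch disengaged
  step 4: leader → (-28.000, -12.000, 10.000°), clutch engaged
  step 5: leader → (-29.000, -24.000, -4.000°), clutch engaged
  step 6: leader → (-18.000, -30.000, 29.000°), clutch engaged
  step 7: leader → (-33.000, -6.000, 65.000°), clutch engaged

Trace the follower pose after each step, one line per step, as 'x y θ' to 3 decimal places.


-65.500 -27.000 -43.000
-43.500 -37.000 11.000
-50.000 -71.000 -73.000
-50.000 -71.000 -73.000
-25.000 -43.000 1.000
-28.500 -65.000 -27.000
-14.000 -75.000 39.000
-38.500 -25.000 111.000

step 0: Δleader=(-23.000, -14.000, -36.000°), engaged; cmd=(-36.500, -26.000, -72.000°) → follower=(-65.500, -27.000, -43.000°)
step 1: Δleader=(16.000, -6.000, 27.000°), engaged; cmd=(22.000, -10.000, 54.000°) → follower=(-43.500, -37.000, 11.000°)
step 2: Δleader=(-3.000, -18.000, -42.000°), engaged; cmd=(-6.500, -34.000, -84.000°) → follower=(-50.000, -71.000, -73.000°)
step 3: Δleader=(-25.000, 14.000, -45.000°), disengaged; cmd=(0,0,0) → follower holds at (-50.000, -71.000, -73.000°)
step 4: Δleader=(18.000, 13.000, 37.000°), engaged; cmd=(25.000, 28.000, 74.000°) → follower=(-25.000, -43.000, 1.000°)
step 5: Δleader=(-1.000, -12.000, -14.000°), engaged; cmd=(-3.500, -22.000, -28.000°) → follower=(-28.500, -65.000, -27.000°)
step 6: Δleader=(11.000, -6.000, 33.000°), engaged; cmd=(14.500, -10.000, 66.000°) → follower=(-14.000, -75.000, 39.000°)
step 7: Δleader=(-15.000, 24.000, 36.000°), engaged; cmd=(-24.500, 50.000, 72.000°) → follower=(-38.500, -25.000, 111.000°)


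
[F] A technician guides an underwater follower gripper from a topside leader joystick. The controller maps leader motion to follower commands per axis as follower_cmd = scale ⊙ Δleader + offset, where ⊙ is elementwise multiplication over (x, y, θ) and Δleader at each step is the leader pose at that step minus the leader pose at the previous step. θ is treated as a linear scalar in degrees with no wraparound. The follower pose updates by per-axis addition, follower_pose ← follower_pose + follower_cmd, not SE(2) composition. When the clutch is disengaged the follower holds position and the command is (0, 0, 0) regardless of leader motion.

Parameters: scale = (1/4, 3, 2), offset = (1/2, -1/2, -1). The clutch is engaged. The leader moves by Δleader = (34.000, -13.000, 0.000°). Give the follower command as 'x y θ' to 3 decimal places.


9.000 -39.500 -1.000

axis x: 1/4·34.000 + 1/2 = 9.000
axis y: 3·-13.000 + -1/2 = -39.500
axis θ: 2·0.000 + -1 = -1.000


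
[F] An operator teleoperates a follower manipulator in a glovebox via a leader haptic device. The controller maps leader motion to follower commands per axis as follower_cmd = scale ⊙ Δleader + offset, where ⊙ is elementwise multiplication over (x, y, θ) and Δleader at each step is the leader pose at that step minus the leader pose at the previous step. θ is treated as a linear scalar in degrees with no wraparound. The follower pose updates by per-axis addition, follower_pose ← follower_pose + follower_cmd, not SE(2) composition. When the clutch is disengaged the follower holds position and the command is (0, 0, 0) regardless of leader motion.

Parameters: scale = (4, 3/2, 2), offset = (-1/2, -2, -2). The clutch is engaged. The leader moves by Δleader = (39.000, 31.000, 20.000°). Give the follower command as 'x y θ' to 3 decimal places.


155.500 44.500 38.000

axis x: 4·39.000 + -1/2 = 155.500
axis y: 3/2·31.000 + -2 = 44.500
axis θ: 2·20.000 + -2 = 38.000


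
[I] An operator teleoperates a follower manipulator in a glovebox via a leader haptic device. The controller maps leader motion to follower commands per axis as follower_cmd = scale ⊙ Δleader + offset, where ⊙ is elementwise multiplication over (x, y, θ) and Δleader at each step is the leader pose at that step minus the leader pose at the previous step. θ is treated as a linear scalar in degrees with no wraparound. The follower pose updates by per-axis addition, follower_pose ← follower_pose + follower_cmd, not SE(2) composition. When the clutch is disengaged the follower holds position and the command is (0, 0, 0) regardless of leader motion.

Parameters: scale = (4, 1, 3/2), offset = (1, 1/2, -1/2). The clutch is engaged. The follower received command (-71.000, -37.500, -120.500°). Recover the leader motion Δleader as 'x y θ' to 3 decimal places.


-18.000 -38.000 -80.000

axis x: (-71.000 − 1) / (4) = -18.000
axis y: (-37.500 − 1/2) / (1) = -38.000
axis θ: (-120.500 − -1/2) / (3/2) = -80.000


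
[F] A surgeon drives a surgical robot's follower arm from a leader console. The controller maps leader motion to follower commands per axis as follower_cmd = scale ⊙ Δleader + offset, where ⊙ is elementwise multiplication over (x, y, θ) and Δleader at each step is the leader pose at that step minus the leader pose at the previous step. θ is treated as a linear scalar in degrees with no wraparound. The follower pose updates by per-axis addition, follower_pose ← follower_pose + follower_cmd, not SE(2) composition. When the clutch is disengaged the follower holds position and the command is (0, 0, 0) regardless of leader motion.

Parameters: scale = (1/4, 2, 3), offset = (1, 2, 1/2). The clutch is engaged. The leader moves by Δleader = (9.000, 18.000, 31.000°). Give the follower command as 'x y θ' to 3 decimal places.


3.250 38.000 93.500

axis x: 1/4·9.000 + 1 = 3.250
axis y: 2·18.000 + 2 = 38.000
axis θ: 3·31.000 + 1/2 = 93.500


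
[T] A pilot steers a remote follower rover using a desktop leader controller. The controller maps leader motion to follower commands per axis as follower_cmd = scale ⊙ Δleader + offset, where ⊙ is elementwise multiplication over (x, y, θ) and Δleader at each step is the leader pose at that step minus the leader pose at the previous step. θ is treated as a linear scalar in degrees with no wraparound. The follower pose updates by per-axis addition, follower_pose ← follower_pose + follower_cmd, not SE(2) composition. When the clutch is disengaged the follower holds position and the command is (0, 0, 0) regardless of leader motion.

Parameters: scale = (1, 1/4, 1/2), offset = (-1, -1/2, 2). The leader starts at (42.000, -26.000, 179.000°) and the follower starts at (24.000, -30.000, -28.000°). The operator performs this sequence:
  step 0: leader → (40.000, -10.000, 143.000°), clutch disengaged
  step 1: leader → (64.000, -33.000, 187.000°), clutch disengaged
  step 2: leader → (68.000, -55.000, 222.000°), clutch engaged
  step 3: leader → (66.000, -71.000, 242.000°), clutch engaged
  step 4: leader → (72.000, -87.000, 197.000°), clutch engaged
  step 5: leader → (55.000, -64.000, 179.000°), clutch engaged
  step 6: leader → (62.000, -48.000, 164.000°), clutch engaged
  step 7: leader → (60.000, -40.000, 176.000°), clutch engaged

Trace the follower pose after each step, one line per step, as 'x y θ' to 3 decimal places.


24.000 -30.000 -28.000
24.000 -30.000 -28.000
27.000 -36.000 -8.500
24.000 -40.500 3.500
29.000 -45.000 -17.000
11.000 -39.750 -24.000
17.000 -36.250 -29.500
14.000 -34.750 -21.500

step 0: Δleader=(-2.000, 16.000, -36.000°), disengaged; cmd=(0,0,0) → follower holds at (24.000, -30.000, -28.000°)
step 1: Δleader=(24.000, -23.000, 44.000°), disengaged; cmd=(0,0,0) → follower holds at (24.000, -30.000, -28.000°)
step 2: Δleader=(4.000, -22.000, 35.000°), engaged; cmd=(3.000, -6.000, 19.500°) → follower=(27.000, -36.000, -8.500°)
step 3: Δleader=(-2.000, -16.000, 20.000°), engaged; cmd=(-3.000, -4.500, 12.000°) → follower=(24.000, -40.500, 3.500°)
step 4: Δleader=(6.000, -16.000, -45.000°), engaged; cmd=(5.000, -4.500, -20.500°) → follower=(29.000, -45.000, -17.000°)
step 5: Δleader=(-17.000, 23.000, -18.000°), engaged; cmd=(-18.000, 5.250, -7.000°) → follower=(11.000, -39.750, -24.000°)
step 6: Δleader=(7.000, 16.000, -15.000°), engaged; cmd=(6.000, 3.500, -5.500°) → follower=(17.000, -36.250, -29.500°)
step 7: Δleader=(-2.000, 8.000, 12.000°), engaged; cmd=(-3.000, 1.500, 8.000°) → follower=(14.000, -34.750, -21.500°)


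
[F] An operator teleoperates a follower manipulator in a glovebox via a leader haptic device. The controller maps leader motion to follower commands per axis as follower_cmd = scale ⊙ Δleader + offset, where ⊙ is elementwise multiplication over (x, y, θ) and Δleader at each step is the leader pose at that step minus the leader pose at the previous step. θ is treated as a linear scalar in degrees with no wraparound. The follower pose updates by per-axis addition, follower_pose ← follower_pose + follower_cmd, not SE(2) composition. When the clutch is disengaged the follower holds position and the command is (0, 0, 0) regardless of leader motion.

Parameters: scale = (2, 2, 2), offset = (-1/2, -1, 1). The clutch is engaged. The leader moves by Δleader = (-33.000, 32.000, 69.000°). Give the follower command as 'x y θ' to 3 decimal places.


-66.500 63.000 139.000

axis x: 2·-33.000 + -1/2 = -66.500
axis y: 2·32.000 + -1 = 63.000
axis θ: 2·69.000 + 1 = 139.000


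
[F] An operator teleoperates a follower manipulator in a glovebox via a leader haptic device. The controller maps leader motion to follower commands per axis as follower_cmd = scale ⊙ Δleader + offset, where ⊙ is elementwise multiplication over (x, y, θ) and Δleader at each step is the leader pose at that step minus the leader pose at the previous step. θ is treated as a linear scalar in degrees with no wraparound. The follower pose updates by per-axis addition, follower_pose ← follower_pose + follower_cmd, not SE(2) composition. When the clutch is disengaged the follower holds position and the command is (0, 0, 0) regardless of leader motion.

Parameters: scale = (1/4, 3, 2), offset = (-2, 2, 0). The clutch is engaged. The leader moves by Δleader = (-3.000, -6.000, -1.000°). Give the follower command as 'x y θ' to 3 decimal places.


-2.750 -16.000 -2.000

axis x: 1/4·-3.000 + -2 = -2.750
axis y: 3·-6.000 + 2 = -16.000
axis θ: 2·-1.000 + 0 = -2.000


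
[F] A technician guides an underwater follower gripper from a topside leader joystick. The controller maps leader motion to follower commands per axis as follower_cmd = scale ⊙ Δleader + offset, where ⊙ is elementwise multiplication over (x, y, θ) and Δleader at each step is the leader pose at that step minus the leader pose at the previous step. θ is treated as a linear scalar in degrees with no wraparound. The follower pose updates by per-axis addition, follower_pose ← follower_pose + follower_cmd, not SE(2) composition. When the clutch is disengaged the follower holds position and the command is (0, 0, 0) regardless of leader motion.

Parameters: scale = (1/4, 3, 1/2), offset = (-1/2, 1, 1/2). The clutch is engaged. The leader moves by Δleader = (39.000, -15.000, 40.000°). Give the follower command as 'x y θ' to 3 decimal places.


axis x: 1/4·39.000 + -1/2 = 9.250
axis y: 3·-15.000 + 1 = -44.000
axis θ: 1/2·40.000 + 1/2 = 20.500

9.250 -44.000 20.500


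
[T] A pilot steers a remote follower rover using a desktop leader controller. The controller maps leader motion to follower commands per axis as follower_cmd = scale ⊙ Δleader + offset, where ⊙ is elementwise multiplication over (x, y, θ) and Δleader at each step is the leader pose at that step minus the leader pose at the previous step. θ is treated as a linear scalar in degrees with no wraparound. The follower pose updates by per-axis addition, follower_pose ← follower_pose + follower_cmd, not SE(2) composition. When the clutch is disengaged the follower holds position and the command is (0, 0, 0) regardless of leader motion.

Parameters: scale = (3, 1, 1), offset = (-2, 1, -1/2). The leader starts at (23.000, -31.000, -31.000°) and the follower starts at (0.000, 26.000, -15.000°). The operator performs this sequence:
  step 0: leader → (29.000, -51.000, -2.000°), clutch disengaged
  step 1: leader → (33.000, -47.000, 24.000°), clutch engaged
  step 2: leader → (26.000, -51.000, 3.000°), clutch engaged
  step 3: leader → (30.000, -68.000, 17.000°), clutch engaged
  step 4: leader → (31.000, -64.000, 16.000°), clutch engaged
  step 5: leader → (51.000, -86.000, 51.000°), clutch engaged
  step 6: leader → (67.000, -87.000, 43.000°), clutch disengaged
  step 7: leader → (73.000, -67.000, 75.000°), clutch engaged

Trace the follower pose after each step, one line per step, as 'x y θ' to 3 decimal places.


0.000 26.000 -15.000
10.000 31.000 10.500
-13.000 28.000 -11.000
-3.000 12.000 2.500
-2.000 17.000 1.000
56.000 -4.000 35.500
56.000 -4.000 35.500
72.000 17.000 67.000

step 0: Δleader=(6.000, -20.000, 29.000°), disengaged; cmd=(0,0,0) → follower holds at (0.000, 26.000, -15.000°)
step 1: Δleader=(4.000, 4.000, 26.000°), engaged; cmd=(10.000, 5.000, 25.500°) → follower=(10.000, 31.000, 10.500°)
step 2: Δleader=(-7.000, -4.000, -21.000°), engaged; cmd=(-23.000, -3.000, -21.500°) → follower=(-13.000, 28.000, -11.000°)
step 3: Δleader=(4.000, -17.000, 14.000°), engaged; cmd=(10.000, -16.000, 13.500°) → follower=(-3.000, 12.000, 2.500°)
step 4: Δleader=(1.000, 4.000, -1.000°), engaged; cmd=(1.000, 5.000, -1.500°) → follower=(-2.000, 17.000, 1.000°)
step 5: Δleader=(20.000, -22.000, 35.000°), engaged; cmd=(58.000, -21.000, 34.500°) → follower=(56.000, -4.000, 35.500°)
step 6: Δleader=(16.000, -1.000, -8.000°), disengaged; cmd=(0,0,0) → follower holds at (56.000, -4.000, 35.500°)
step 7: Δleader=(6.000, 20.000, 32.000°), engaged; cmd=(16.000, 21.000, 31.500°) → follower=(72.000, 17.000, 67.000°)


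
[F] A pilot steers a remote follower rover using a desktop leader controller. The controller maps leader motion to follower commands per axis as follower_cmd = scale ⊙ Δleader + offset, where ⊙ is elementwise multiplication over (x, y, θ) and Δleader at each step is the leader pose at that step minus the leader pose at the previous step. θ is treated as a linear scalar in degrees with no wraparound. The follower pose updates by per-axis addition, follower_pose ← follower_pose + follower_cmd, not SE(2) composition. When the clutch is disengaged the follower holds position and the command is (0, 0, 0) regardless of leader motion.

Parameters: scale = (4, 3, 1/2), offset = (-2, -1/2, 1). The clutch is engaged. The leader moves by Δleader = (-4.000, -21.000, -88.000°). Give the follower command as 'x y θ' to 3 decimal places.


axis x: 4·-4.000 + -2 = -18.000
axis y: 3·-21.000 + -1/2 = -63.500
axis θ: 1/2·-88.000 + 1 = -43.000

-18.000 -63.500 -43.000


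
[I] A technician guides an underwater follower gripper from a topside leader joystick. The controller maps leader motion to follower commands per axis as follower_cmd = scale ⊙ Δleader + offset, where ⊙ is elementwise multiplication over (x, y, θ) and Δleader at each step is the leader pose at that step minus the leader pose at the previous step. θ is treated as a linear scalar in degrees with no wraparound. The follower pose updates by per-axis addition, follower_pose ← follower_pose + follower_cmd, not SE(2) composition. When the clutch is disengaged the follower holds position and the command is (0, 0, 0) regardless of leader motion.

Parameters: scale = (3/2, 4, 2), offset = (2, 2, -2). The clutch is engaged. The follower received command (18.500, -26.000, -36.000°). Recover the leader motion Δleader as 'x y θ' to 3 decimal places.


axis x: (18.500 − 2) / (3/2) = 11.000
axis y: (-26.000 − 2) / (4) = -7.000
axis θ: (-36.000 − -2) / (2) = -17.000

11.000 -7.000 -17.000


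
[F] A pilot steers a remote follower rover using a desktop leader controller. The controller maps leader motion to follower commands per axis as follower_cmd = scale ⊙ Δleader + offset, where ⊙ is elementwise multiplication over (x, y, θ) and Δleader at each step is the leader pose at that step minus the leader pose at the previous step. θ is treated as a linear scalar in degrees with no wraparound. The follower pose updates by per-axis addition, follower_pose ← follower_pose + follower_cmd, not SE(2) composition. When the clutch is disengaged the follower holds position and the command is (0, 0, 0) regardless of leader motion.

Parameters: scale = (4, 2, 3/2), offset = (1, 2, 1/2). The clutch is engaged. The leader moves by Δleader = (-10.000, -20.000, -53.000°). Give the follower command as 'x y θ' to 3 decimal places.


axis x: 4·-10.000 + 1 = -39.000
axis y: 2·-20.000 + 2 = -38.000
axis θ: 3/2·-53.000 + 1/2 = -79.000

-39.000 -38.000 -79.000


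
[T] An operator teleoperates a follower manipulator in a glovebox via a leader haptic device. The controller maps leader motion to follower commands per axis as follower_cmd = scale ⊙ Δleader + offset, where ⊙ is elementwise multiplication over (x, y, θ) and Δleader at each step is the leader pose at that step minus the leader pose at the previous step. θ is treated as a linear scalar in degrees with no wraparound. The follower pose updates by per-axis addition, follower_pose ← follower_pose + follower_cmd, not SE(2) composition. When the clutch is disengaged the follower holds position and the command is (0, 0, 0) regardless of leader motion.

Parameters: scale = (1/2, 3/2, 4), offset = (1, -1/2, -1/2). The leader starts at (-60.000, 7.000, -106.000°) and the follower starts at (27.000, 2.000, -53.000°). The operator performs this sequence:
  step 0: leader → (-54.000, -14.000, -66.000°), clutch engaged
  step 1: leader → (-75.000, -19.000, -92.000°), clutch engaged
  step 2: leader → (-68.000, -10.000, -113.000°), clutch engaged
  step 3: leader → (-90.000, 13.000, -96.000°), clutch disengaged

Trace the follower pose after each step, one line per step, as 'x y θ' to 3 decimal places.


31.000 -30.000 106.500
21.500 -38.000 2.000
26.000 -25.000 -82.500
26.000 -25.000 -82.500

step 0: Δleader=(6.000, -21.000, 40.000°), engaged; cmd=(4.000, -32.000, 159.500°) → follower=(31.000, -30.000, 106.500°)
step 1: Δleader=(-21.000, -5.000, -26.000°), engaged; cmd=(-9.500, -8.000, -104.500°) → follower=(21.500, -38.000, 2.000°)
step 2: Δleader=(7.000, 9.000, -21.000°), engaged; cmd=(4.500, 13.000, -84.500°) → follower=(26.000, -25.000, -82.500°)
step 3: Δleader=(-22.000, 23.000, 17.000°), disengaged; cmd=(0,0,0) → follower holds at (26.000, -25.000, -82.500°)


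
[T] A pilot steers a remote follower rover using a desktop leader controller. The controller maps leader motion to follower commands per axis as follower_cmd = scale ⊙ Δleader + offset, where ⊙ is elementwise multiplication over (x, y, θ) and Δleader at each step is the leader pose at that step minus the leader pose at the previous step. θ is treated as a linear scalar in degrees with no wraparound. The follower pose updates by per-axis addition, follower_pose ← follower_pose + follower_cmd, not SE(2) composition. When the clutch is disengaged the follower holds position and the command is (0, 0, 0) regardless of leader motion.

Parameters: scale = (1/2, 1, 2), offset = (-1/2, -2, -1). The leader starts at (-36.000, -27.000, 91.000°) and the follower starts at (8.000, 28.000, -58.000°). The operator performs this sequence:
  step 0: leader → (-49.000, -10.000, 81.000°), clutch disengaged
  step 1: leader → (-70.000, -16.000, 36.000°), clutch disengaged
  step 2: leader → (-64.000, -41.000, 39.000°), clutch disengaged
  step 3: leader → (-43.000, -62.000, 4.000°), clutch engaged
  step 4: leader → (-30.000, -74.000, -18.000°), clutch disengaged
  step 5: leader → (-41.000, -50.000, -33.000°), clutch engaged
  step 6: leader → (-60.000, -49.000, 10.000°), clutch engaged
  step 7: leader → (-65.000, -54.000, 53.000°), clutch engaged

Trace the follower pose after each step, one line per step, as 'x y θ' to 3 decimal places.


8.000 28.000 -58.000
8.000 28.000 -58.000
8.000 28.000 -58.000
18.000 5.000 -129.000
18.000 5.000 -129.000
12.000 27.000 -160.000
2.000 26.000 -75.000
-1.000 19.000 10.000

step 0: Δleader=(-13.000, 17.000, -10.000°), disengaged; cmd=(0,0,0) → follower holds at (8.000, 28.000, -58.000°)
step 1: Δleader=(-21.000, -6.000, -45.000°), disengaged; cmd=(0,0,0) → follower holds at (8.000, 28.000, -58.000°)
step 2: Δleader=(6.000, -25.000, 3.000°), disengaged; cmd=(0,0,0) → follower holds at (8.000, 28.000, -58.000°)
step 3: Δleader=(21.000, -21.000, -35.000°), engaged; cmd=(10.000, -23.000, -71.000°) → follower=(18.000, 5.000, -129.000°)
step 4: Δleader=(13.000, -12.000, -22.000°), disengaged; cmd=(0,0,0) → follower holds at (18.000, 5.000, -129.000°)
step 5: Δleader=(-11.000, 24.000, -15.000°), engaged; cmd=(-6.000, 22.000, -31.000°) → follower=(12.000, 27.000, -160.000°)
step 6: Δleader=(-19.000, 1.000, 43.000°), engaged; cmd=(-10.000, -1.000, 85.000°) → follower=(2.000, 26.000, -75.000°)
step 7: Δleader=(-5.000, -5.000, 43.000°), engaged; cmd=(-3.000, -7.000, 85.000°) → follower=(-1.000, 19.000, 10.000°)


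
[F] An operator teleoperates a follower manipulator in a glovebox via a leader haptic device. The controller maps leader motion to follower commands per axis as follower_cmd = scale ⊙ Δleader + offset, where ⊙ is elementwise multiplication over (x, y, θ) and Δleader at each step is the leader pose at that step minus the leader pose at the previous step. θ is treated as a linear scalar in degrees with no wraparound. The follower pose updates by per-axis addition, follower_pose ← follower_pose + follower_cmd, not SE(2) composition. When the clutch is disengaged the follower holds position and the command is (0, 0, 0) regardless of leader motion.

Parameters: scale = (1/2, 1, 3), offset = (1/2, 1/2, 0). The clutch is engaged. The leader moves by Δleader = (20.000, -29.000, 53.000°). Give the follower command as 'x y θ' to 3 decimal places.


10.500 -28.500 159.000

axis x: 1/2·20.000 + 1/2 = 10.500
axis y: 1·-29.000 + 1/2 = -28.500
axis θ: 3·53.000 + 0 = 159.000


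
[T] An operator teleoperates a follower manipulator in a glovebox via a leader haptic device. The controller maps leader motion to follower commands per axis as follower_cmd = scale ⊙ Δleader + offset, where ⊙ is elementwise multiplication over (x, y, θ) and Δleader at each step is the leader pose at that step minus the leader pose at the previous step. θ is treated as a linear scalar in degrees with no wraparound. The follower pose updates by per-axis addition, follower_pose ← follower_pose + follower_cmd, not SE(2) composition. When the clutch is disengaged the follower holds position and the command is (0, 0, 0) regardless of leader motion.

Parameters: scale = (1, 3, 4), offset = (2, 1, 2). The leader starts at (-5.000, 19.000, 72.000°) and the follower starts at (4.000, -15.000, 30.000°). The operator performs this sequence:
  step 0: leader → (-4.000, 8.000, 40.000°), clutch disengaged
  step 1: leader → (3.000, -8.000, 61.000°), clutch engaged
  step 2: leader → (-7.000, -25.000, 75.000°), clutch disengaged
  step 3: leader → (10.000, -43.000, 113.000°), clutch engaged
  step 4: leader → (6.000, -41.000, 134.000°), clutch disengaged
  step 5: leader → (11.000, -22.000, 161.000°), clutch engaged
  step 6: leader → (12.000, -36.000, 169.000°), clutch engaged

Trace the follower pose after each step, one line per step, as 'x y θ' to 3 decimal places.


4.000 -15.000 30.000
13.000 -62.000 116.000
13.000 -62.000 116.000
32.000 -115.000 270.000
32.000 -115.000 270.000
39.000 -57.000 380.000
42.000 -98.000 414.000

step 0: Δleader=(1.000, -11.000, -32.000°), disengaged; cmd=(0,0,0) → follower holds at (4.000, -15.000, 30.000°)
step 1: Δleader=(7.000, -16.000, 21.000°), engaged; cmd=(9.000, -47.000, 86.000°) → follower=(13.000, -62.000, 116.000°)
step 2: Δleader=(-10.000, -17.000, 14.000°), disengaged; cmd=(0,0,0) → follower holds at (13.000, -62.000, 116.000°)
step 3: Δleader=(17.000, -18.000, 38.000°), engaged; cmd=(19.000, -53.000, 154.000°) → follower=(32.000, -115.000, 270.000°)
step 4: Δleader=(-4.000, 2.000, 21.000°), disengaged; cmd=(0,0,0) → follower holds at (32.000, -115.000, 270.000°)
step 5: Δleader=(5.000, 19.000, 27.000°), engaged; cmd=(7.000, 58.000, 110.000°) → follower=(39.000, -57.000, 380.000°)
step 6: Δleader=(1.000, -14.000, 8.000°), engaged; cmd=(3.000, -41.000, 34.000°) → follower=(42.000, -98.000, 414.000°)


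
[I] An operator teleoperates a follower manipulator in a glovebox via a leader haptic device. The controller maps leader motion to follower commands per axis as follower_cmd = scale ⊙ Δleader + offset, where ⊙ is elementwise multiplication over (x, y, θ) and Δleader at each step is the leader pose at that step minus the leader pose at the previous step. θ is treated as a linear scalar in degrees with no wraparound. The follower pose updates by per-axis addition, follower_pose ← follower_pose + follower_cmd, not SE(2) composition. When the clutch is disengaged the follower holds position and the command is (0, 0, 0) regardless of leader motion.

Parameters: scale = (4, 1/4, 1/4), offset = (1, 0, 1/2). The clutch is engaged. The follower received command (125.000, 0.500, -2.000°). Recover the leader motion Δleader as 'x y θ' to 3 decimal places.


31.000 2.000 -10.000

axis x: (125.000 − 1) / (4) = 31.000
axis y: (0.500 − 0) / (1/4) = 2.000
axis θ: (-2.000 − 1/2) / (1/4) = -10.000


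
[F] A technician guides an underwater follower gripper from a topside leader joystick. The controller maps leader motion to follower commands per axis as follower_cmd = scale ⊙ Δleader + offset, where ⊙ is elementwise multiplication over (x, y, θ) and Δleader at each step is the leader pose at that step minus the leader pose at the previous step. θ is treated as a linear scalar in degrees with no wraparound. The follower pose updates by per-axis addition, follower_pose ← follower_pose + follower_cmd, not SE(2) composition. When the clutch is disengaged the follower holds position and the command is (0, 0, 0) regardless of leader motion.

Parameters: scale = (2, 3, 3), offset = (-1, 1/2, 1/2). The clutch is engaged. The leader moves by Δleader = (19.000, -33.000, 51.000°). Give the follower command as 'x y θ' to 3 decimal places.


axis x: 2·19.000 + -1 = 37.000
axis y: 3·-33.000 + 1/2 = -98.500
axis θ: 3·51.000 + 1/2 = 153.500

37.000 -98.500 153.500


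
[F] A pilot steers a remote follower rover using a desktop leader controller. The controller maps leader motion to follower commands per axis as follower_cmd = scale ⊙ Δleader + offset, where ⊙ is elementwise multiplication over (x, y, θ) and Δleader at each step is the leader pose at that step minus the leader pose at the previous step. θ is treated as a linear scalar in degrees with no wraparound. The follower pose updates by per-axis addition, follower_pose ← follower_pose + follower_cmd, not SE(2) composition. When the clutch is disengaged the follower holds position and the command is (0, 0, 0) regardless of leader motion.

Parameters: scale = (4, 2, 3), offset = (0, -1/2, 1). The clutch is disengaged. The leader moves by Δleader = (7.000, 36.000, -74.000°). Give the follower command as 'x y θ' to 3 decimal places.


clutch disengaged → follower holds; cmd = (0, 0, 0)

0.000 0.000 0.000


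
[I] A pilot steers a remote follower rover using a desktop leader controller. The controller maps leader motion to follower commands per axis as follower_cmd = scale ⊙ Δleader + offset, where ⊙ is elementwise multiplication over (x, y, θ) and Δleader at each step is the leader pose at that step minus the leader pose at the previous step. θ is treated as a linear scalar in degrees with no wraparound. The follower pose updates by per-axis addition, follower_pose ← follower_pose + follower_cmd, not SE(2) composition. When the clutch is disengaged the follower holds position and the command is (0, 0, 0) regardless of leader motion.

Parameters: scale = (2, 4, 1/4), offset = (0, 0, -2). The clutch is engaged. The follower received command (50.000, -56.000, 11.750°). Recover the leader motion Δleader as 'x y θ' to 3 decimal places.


axis x: (50.000 − 0) / (2) = 25.000
axis y: (-56.000 − 0) / (4) = -14.000
axis θ: (11.750 − -2) / (1/4) = 55.000

25.000 -14.000 55.000


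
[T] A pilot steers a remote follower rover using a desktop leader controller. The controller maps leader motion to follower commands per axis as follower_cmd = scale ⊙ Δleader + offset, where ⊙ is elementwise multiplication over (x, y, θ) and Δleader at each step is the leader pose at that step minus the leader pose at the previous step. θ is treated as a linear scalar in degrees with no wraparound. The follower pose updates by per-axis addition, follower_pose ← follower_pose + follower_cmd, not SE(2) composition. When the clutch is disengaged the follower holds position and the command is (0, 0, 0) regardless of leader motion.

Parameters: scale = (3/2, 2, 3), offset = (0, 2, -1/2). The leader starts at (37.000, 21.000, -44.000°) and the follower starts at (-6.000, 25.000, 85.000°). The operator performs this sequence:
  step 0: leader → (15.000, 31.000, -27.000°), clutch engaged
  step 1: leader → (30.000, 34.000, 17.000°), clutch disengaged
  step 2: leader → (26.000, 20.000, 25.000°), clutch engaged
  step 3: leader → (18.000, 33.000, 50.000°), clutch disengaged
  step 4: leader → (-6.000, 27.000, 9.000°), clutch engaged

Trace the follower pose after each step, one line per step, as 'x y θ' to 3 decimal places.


step 0: Δleader=(-22.000, 10.000, 17.000°), engaged; cmd=(-33.000, 22.000, 50.500°) → follower=(-39.000, 47.000, 135.500°)
step 1: Δleader=(15.000, 3.000, 44.000°), disengaged; cmd=(0,0,0) → follower holds at (-39.000, 47.000, 135.500°)
step 2: Δleader=(-4.000, -14.000, 8.000°), engaged; cmd=(-6.000, -26.000, 23.500°) → follower=(-45.000, 21.000, 159.000°)
step 3: Δleader=(-8.000, 13.000, 25.000°), disengaged; cmd=(0,0,0) → follower holds at (-45.000, 21.000, 159.000°)
step 4: Δleader=(-24.000, -6.000, -41.000°), engaged; cmd=(-36.000, -10.000, -123.500°) → follower=(-81.000, 11.000, 35.500°)

-39.000 47.000 135.500
-39.000 47.000 135.500
-45.000 21.000 159.000
-45.000 21.000 159.000
-81.000 11.000 35.500


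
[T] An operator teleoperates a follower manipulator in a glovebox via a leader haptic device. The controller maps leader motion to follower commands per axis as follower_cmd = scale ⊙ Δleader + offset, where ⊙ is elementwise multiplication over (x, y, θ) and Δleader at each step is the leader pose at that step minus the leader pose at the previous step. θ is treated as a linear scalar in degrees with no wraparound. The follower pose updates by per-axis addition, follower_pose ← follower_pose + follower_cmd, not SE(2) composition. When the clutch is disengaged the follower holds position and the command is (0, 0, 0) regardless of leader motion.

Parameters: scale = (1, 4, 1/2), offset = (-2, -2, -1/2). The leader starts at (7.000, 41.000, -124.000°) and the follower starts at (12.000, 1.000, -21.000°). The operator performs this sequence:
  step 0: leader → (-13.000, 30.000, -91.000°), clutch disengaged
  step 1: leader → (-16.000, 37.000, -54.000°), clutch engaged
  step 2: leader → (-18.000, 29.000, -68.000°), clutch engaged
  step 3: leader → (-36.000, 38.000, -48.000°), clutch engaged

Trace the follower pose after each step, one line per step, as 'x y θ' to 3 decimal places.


12.000 1.000 -21.000
7.000 27.000 -3.000
3.000 -7.000 -10.500
-17.000 27.000 -1.000

step 0: Δleader=(-20.000, -11.000, 33.000°), disengaged; cmd=(0,0,0) → follower holds at (12.000, 1.000, -21.000°)
step 1: Δleader=(-3.000, 7.000, 37.000°), engaged; cmd=(-5.000, 26.000, 18.000°) → follower=(7.000, 27.000, -3.000°)
step 2: Δleader=(-2.000, -8.000, -14.000°), engaged; cmd=(-4.000, -34.000, -7.500°) → follower=(3.000, -7.000, -10.500°)
step 3: Δleader=(-18.000, 9.000, 20.000°), engaged; cmd=(-20.000, 34.000, 9.500°) → follower=(-17.000, 27.000, -1.000°)


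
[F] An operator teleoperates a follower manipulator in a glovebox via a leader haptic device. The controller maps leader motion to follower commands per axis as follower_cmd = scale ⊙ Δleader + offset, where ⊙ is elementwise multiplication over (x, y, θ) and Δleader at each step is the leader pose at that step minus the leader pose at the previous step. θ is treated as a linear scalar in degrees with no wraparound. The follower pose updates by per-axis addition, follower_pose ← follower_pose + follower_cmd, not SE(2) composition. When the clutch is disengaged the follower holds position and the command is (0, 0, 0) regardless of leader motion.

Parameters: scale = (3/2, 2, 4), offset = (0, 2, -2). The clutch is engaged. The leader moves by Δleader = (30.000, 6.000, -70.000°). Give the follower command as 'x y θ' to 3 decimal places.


axis x: 3/2·30.000 + 0 = 45.000
axis y: 2·6.000 + 2 = 14.000
axis θ: 4·-70.000 + -2 = -282.000

45.000 14.000 -282.000
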